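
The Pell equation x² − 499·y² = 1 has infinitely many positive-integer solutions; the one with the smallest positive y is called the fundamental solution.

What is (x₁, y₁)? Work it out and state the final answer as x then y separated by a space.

4490 201

d=499: √d = [22; 2,1,21,1,2,44] (ℓ=6, even), read p_5/q_5
a_0=22:  p_0=22·1+0=22,  q_0=22·0+1=1
a_1=2:  p_1=2·22+1=45,  q_1=2·1+0=2
…
a_3=21:  p_3=21·67+45=1452,  q_3=21·3+2=65
a_4=1:  p_4=1·1452+67=1519,  q_4=1·65+3=68
a_5=2:  p_5=2·1519+1452=4490,  q_5=2·68+65=201
(x₁, y₁) = (4490, 201);  4490² − 499·201² = 1 ✓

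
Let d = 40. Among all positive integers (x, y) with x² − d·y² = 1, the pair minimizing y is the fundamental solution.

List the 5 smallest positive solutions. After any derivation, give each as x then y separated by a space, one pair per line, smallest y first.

19 3
721 114
27379 4329
1039681 164388
39480499 6242415

d=40: √d = [6; 3,12] (ℓ=2, even), read p_1/q_1
k=0  a_k=6  p_k/q_k = 6/1
k=1  a_k=3  p_k/q_k = 19/3
(x₁, y₁) = (19, 3);  19² − 40·3² = 1 ✓
(19+3√40)^2 = 721 + 114√40
(19+3√40)^3 = 27379 + 4329√40
(19+3√40)^4 = 1039681 + 164388√40
(19+3√40)^5 = 39480499 + 6242415√40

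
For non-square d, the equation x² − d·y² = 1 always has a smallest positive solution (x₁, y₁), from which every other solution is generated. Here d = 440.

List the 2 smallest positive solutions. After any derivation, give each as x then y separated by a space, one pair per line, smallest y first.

21 1
881 42

d=440: √d = [20; 1,40] (ℓ=2, even), read p_1/q_1
a_0=20:  p_0=20·1+0=20,  q_0=20·0+1=1
a_1=1:  p_1=1·20+1=21,  q_1=1·1+0=1
fundamental: x₁=21, y₁=1  (since 441 − 440·1 = 1)
n=2: (21,1)∘(21,1) = (21·21+440·1·1, 21·1+1·21) = (881,42)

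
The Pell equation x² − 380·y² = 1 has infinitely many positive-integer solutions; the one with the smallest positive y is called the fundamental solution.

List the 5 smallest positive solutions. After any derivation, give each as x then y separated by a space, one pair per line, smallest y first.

[19; 2,38] for √380; ℓ=2 ⇒ convergent index 1
step 0: (19, 1)  from 19·(1,0) + (0,1)
step 1: (39, 2)  from 2·(19,1) + (1,0)
→ (39, 2).  Check: 39²=1521, 380·2²=1520, difference 1.
k=2:  x_2 = 39·39+380·2·2 = 3041,  y_2 = 39·2+2·39 = 156
k=3:  x_3 = 39·3041+380·2·156 = 237159,  y_3 = 39·156+2·3041 = 12166
k=4:  x_4 = 39·237159+380·2·12166 = 18495361,  y_4 = 39·12166+2·237159 = 948792
k=5:  x_5 = 39·18495361+380·2·948792 = 1442400999,  y_5 = 39·948792+2·18495361 = 73993610

39 2
3041 156
237159 12166
18495361 948792
1442400999 73993610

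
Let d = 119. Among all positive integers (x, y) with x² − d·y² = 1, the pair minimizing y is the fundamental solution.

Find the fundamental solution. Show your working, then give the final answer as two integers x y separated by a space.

120 11

√119 → a₀=10, period (1,9,1,20); ℓ=4 even so k=3
a_0=10:  p_0=10·1+0=10,  q_0=10·0+1=1
a_1=1:  p_1=1·10+1=11,  q_1=1·1+0=1
a_2=9:  p_2=9·11+10=109,  q_2=9·1+1=10
a_3=1:  p_3=1·109+11=120,  q_3=1·10+1=11
→ (120, 11).  Check: 120²=14400, 119·11²=14399, difference 1.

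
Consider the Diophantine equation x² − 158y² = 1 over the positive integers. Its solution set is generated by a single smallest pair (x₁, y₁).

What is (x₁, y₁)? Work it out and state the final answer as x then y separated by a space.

7743 616

√158 → a₀=12, period (1,1,3,12,3,1,1,24); ℓ=8 even so k=7
i=0: a=12 ⇒ p=12, q=1
i=1: a=1 ⇒ p=13, q=1
…
i=3: a=3 ⇒ p=88, q=7
i=4: a=12 ⇒ p=1081, q=86
i=5: a=3 ⇒ p=3331, q=265
i=6: a=1 ⇒ p=4412, q=351
i=7: a=1 ⇒ p=7743, q=616
(x₁, y₁) = (7743, 616);  7743² − 158·616² = 1 ✓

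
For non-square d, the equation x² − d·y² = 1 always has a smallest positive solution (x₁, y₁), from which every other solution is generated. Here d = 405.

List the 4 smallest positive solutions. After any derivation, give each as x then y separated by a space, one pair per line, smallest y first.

161 8
51841 2576
16692641 829464
5374978561 267084832

√405 = [20; 8,40, …], period ℓ=2 (even) → k=1
k=0  a_k=20  p_k/q_k = 20/1
k=1  a_k=8  p_k/q_k = 161/8
(x₁, y₁) = (161, 8);  161² − 405·8² = 1 ✓
n=2: (161,8)∘(161,8) = (161·161+405·8·8, 161·8+8·161) = (51841,2576)
n=3: (51841,2576)∘(161,8) = (161·51841+405·8·2576, 161·2576+8·51841) = (16692641,829464)
n=4: (16692641,829464)∘(161,8) = (161·16692641+405·8·829464, 161·829464+8·16692641) = (5374978561,267084832)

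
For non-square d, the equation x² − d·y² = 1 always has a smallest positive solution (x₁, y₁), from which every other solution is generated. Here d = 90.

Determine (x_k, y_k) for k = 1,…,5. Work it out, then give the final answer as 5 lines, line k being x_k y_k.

19 2
721 76
27379 2886
1039681 109592
39480499 4161610

√90 → a₀=9, period (2,18); ℓ=2 even so k=1
i=0: a=9 ⇒ p=9, q=1
i=1: a=2 ⇒ p=19, q=2
(x₁, y₁) = (19, 2);  19² − 90·2² = 1 ✓
(x_2, y_2) = (19·19 + 90·2·2, 19·2 + 2·19) = (721, 76)
(x_3, y_3) = (19·721 + 90·2·76, 19·76 + 2·721) = (27379, 2886)
(x_4, y_4) = (19·27379 + 90·2·2886, 19·2886 + 2·27379) = (1039681, 109592)
(x_5, y_5) = (19·1039681 + 90·2·109592, 19·109592 + 2·1039681) = (39480499, 4161610)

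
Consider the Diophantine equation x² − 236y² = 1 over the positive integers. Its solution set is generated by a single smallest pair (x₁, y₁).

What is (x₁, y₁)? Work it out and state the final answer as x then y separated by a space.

d=236: √d = [15; 2,1,3,5,1,6,1,5,3,1,2,30] (ℓ=12, even), read p_11/q_11
a_0=15:  p_0=15·1+0=15,  q_0=15·0+1=1
a_1=2:  p_1=2·15+1=31,  q_1=2·1+0=2
a_2=1:  p_2=1·31+15=46,  q_2=1·2+1=3
a_3=3:  p_3=3·46+31=169,  q_3=3·3+2=11
…
a_9=3:  p_9=3·48806+8311=154729,  q_9=3·3177+541=10072
a_10=1:  p_10=1·154729+48806=203535,  q_10=1·10072+3177=13249
a_11=2:  p_11=2·203535+154729=561799,  q_11=2·13249+10072=36570
→ (561799, 36570).  Check: 561799²=315618116401, 236·36570²=315618116400, difference 1.

561799 36570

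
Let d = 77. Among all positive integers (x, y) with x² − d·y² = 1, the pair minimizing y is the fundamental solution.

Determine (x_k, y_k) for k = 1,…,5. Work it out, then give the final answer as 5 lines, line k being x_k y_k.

√77 → a₀=8, period (1,3,2,3,1,16); ℓ=6 even so k=5
a_0=8:  p_0=8·1+0=8,  q_0=8·0+1=1
a_1=1:  p_1=1·8+1=9,  q_1=1·1+0=1
a_2=3:  p_2=3·9+8=35,  q_2=3·1+1=4
…
a_4=3:  p_4=3·79+35=272,  q_4=3·9+4=31
a_5=1:  p_5=1·272+79=351,  q_5=1·31+9=40
(x₁, y₁) = (351, 40);  351² − 77·40² = 1 ✓
k=2:  x_2 = 351·351+77·40·40 = 246401,  y_2 = 351·40+40·351 = 28080
k=3:  x_3 = 351·246401+77·40·28080 = 172973151,  y_3 = 351·28080+40·246401 = 19712120
k=4:  x_4 = 351·172973151+77·40·19712120 = 121426905601,  y_4 = 351·19712120+40·172973151 = 13837880160
k=5:  x_5 = 351·121426905601+77·40·13837880160 = 85241514758751,  y_5 = 351·13837880160+40·121426905601 = 9714172160200

351 40
246401 28080
172973151 19712120
121426905601 13837880160
85241514758751 9714172160200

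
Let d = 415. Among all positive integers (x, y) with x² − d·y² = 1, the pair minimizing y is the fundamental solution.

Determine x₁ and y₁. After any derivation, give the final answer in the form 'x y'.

d=415: √d = [20; 2,1,2,4,6,…,1,2,40] (ℓ=16, even), read p_15/q_15
step 0: (20, 1)  from 20·(1,0) + (0,1)
…
step 2: (61, 3)  from 1·(41,2) + (20,1)
…
step 8: (33939, 1666)  from 3·(9595,471) + (5154,253)
step 9: (43534, 2137)  from 1·(33939,1666) + (9595,471)
step 10: (77473, 3803)  from 1·(43534,2137) + (33939,1666)
step 11: (508372, 24955)  from 6·(77473,3803) + (43534,2137)
…
step 14: (6841255, 335824)  from 1·(4730294,232201) + (2110961,103623)
step 15: (18412804, 903849)  from 2·(6841255,335824) + (4730294,232201)
fundamental: x₁=18412804, y₁=903849  (since 339031351142416 − 415·816943014801 = 1)

18412804 903849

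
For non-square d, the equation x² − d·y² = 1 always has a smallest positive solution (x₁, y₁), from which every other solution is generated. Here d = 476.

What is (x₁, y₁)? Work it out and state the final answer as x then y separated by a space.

28799 1320

√476 = [21; 1,4,2,10,2,4,1,42, …], period ℓ=8 (even) → k=7
k=0  a_k=21  p_k/q_k = 21/1
k=1  a_k=1  p_k/q_k = 22/1
k=2  a_k=4  p_k/q_k = 109/5
k=3  a_k=2  p_k/q_k = 240/11
…
k=5  a_k=2  p_k/q_k = 5258/241
k=6  a_k=4  p_k/q_k = 23541/1079
k=7  a_k=1  p_k/q_k = 28799/1320
(x₁, y₁) = (28799, 1320);  28799² − 476·1320² = 1 ✓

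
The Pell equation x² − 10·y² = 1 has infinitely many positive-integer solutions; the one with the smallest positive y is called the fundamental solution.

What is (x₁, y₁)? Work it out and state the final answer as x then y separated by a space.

19 6

[3; 6] for √10; ℓ=1 ⇒ convergent index 1
i=0: a=3 ⇒ p=3, q=1
i=1: a=6 ⇒ p=19, q=6
→ (19, 6).  Check: 19²=361, 10·6²=360, difference 1.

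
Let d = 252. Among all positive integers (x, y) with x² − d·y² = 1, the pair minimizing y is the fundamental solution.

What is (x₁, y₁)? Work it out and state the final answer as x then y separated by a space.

127 8

√252 → a₀=15, period (1,6,1,30); ℓ=4 even so k=3
step 0: (15, 1)  from 15·(1,0) + (0,1)
step 1: (16, 1)  from 1·(15,1) + (1,0)
step 2: (111, 7)  from 6·(16,1) + (15,1)
step 3: (127, 8)  from 1·(111,7) + (16,1)
→ (127, 8).  Check: 127²=16129, 252·8²=16128, difference 1.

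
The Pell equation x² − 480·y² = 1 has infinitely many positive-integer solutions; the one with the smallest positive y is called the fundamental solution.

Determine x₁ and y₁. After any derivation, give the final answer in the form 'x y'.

[21; 1,9,1,42] for √480; ℓ=4 ⇒ convergent index 3
a_0=21:  p_0=21·1+0=21,  q_0=21·0+1=1
a_1=1:  p_1=1·21+1=22,  q_1=1·1+0=1
a_2=9:  p_2=9·22+21=219,  q_2=9·1+1=10
a_3=1:  p_3=1·219+22=241,  q_3=1·10+1=11
(x₁, y₁) = (241, 11);  241² − 480·11² = 1 ✓

241 11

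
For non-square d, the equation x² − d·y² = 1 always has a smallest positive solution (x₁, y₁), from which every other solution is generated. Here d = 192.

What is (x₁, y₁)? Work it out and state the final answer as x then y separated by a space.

97 7

√192 → a₀=13, period (1,5,1,26); ℓ=4 even so k=3
a_0=13:  p_0=13·1+0=13,  q_0=13·0+1=1
…
a_2=5:  p_2=5·14+13=83,  q_2=5·1+1=6
a_3=1:  p_3=1·83+14=97,  q_3=1·6+1=7
→ (97, 7).  Check: 97²=9409, 192·7²=9408, difference 1.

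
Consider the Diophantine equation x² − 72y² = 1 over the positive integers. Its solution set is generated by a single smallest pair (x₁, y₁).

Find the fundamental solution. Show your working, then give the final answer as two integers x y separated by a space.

[8; 2,16] for √72; ℓ=2 ⇒ convergent index 1
k=0  a_k=8  p_k/q_k = 8/1
k=1  a_k=2  p_k/q_k = 17/2
→ (17, 2).  Check: 17²=289, 72·2²=288, difference 1.

17 2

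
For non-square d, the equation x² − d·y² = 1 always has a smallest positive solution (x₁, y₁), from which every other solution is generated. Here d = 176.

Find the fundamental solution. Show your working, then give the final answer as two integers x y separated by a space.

[13; 3,1,3,26] for √176; ℓ=4 ⇒ convergent index 3
a_0=13:  p_0=13·1+0=13,  q_0=13·0+1=1
a_1=3:  p_1=3·13+1=40,  q_1=3·1+0=3
a_2=1:  p_2=1·40+13=53,  q_2=1·3+1=4
a_3=3:  p_3=3·53+40=199,  q_3=3·4+3=15
(x₁, y₁) = (199, 15);  199² − 176·15² = 1 ✓

199 15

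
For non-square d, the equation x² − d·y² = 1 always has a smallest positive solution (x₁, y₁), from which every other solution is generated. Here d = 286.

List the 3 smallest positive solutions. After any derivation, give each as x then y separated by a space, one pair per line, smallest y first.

561835 33222
631317134449 37330564740
709392124465745995 41947235681362578

[16; 1,10,3,3,2,3,3,10,1,32] for √286; ℓ=10 ⇒ convergent index 9
step 0: (16, 1)  from 16·(1,0) + (0,1)
step 1: (17, 1)  from 1·(16,1) + (1,0)
…
step 4: (1911, 113)  from 3·(575,34) + (186,11)
…
step 7: (49703, 2939)  from 3·(15102,893) + (4397,260)
step 8: (512132, 30283)  from 10·(49703,2939) + (15102,893)
step 9: (561835, 33222)  from 1·(512132,30283) + (49703,2939)
(x₁, y₁) = (561835, 33222);  561835² − 286·33222² = 1 ✓
(561835+33222√286)^2 = 631317134449 + 37330564740√286
(561835+33222√286)^3 = 709392124465745995 + 41947235681362578√286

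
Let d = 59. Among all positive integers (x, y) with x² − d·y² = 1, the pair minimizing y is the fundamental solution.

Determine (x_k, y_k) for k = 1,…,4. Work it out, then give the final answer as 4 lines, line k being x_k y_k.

530 69
561799 73140
595506410 77528331
631236232801 82179957720

√59 → a₀=7, period (1,2,7,2,1,14); ℓ=6 even so k=5
k=0  a_k=7  p_k/q_k = 7/1
k=1  a_k=1  p_k/q_k = 8/1
…
k=4  a_k=2  p_k/q_k = 361/47
k=5  a_k=1  p_k/q_k = 530/69
(x₁, y₁) = (530, 69);  530² − 59·69² = 1 ✓
(530+69√59)^2 = 561799 + 73140√59
(530+69√59)^3 = 595506410 + 77528331√59
(530+69√59)^4 = 631236232801 + 82179957720√59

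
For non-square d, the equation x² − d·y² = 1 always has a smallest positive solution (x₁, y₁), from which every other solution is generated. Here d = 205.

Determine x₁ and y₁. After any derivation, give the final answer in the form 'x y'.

39689 2772

d=205: √d = [14; 3,6,1,4,1,6,3,28] (ℓ=8, even), read p_7/q_7
step 0: (14, 1)  from 14·(1,0) + (0,1)
step 1: (43, 3)  from 3·(14,1) + (1,0)
step 2: (272, 19)  from 6·(43,3) + (14,1)
step 3: (315, 22)  from 1·(272,19) + (43,3)
…
step 5: (1847, 129)  from 1·(1532,107) + (315,22)
step 6: (12614, 881)  from 6·(1847,129) + (1532,107)
step 7: (39689, 2772)  from 3·(12614,881) + (1847,129)
fundamental: x₁=39689, y₁=2772  (since 1575216721 − 205·7683984 = 1)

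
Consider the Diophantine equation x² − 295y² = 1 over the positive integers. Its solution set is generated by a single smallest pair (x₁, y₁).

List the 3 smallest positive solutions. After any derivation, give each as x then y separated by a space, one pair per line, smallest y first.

2024999 117900
8201241900001 477494764200
33215013292518224999 1933852840020353700

d=295: √d = [17; 5,1,2,3,2,6,2,3,2,1,5,34] (ℓ=12, even), read p_11/q_11
k=0  a_k=17  p_k/q_k = 17/1
k=1  a_k=5  p_k/q_k = 86/5
k=2  a_k=1  p_k/q_k = 103/6
…
k=4  a_k=3  p_k/q_k = 979/57
…
k=6  a_k=6  p_k/q_k = 14479/843
…
k=9  a_k=2  p_k/q_k = 247414/14405
k=10  a_k=1  p_k/q_k = 355517/20699
k=11  a_k=5  p_k/q_k = 2024999/117900
(x₁, y₁) = (2024999, 117900);  2024999² − 295·117900² = 1 ✓
(x_2, y_2) = (2024999·2024999 + 295·117900·117900, 2024999·117900 + 117900·2024999) = (8201241900001, 477494764200)
(x_3, y_3) = (2024999·8201241900001 + 295·117900·477494764200, 2024999·477494764200 + 117900·8201241900001) = (33215013292518224999, 1933852840020353700)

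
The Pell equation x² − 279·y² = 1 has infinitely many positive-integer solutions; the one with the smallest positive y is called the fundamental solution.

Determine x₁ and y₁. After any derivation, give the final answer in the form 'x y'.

1520 91

√279 → a₀=16, period (1,2,2,1,2,2,1,32); ℓ=8 even so k=7
a_0=16:  p_0=16·1+0=16,  q_0=16·0+1=1
a_1=1:  p_1=1·16+1=17,  q_1=1·1+0=1
…
a_3=2:  p_3=2·50+17=117,  q_3=2·3+1=7
a_4=1:  p_4=1·117+50=167,  q_4=1·7+3=10
a_5=2:  p_5=2·167+117=451,  q_5=2·10+7=27
a_6=2:  p_6=2·451+167=1069,  q_6=2·27+10=64
a_7=1:  p_7=1·1069+451=1520,  q_7=1·64+27=91
fundamental: x₁=1520, y₁=91  (since 2310400 − 279·8281 = 1)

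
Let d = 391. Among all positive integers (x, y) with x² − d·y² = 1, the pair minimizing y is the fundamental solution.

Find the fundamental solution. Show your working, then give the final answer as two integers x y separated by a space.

7338680 371133

[19; 1,3,2,2,1,…,3,1,38] for √391; ℓ=16 ⇒ convergent index 15
i=0: a=19 ⇒ p=19, q=1
i=1: a=1 ⇒ p=20, q=1
i=2: a=3 ⇒ p=79, q=4
i=3: a=2 ⇒ p=178, q=9
i=4: a=2 ⇒ p=435, q=22
…
i=7: a=2 ⇒ p=2709, q=137
i=8: a=19 ⇒ p=52519, q=2656
…
i=11: a=1 ⇒ p=268013, q=13554
i=12: a=2 ⇒ p=696292, q=35213
i=13: a=2 ⇒ p=1660597, q=83980
i=14: a=3 ⇒ p=5678083, q=287153
i=15: a=1 ⇒ p=7338680, q=371133
(x₁, y₁) = (7338680, 371133);  7338680² − 391·371133² = 1 ✓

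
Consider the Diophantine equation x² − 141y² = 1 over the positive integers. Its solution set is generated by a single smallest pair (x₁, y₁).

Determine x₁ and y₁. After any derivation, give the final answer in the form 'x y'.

d=141: √d = [11; 1,6,1,22] (ℓ=4, even), read p_3/q_3
step 0: (11, 1)  from 11·(1,0) + (0,1)
step 1: (12, 1)  from 1·(11,1) + (1,0)
step 2: (83, 7)  from 6·(12,1) + (11,1)
step 3: (95, 8)  from 1·(83,7) + (12,1)
(x₁, y₁) = (95, 8);  95² − 141·8² = 1 ✓

95 8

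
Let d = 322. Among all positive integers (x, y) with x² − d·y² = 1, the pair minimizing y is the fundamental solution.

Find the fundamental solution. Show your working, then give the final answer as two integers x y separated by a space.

√322 = [17; 1,16,1,34, …], period ℓ=4 (even) → k=3
k=0  a_k=17  p_k/q_k = 17/1
…
k=2  a_k=16  p_k/q_k = 305/17
k=3  a_k=1  p_k/q_k = 323/18
(x₁, y₁) = (323, 18);  323² − 322·18² = 1 ✓

323 18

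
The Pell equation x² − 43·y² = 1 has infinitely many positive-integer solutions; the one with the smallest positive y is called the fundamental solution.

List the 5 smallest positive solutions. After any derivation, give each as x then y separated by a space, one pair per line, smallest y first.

[6; 1,1,3,1,5,1,3,1,1,12] for √43; ℓ=10 ⇒ convergent index 9
step 0: (6, 1)  from 6·(1,0) + (0,1)
…
step 2: (13, 2)  from 1·(7,1) + (6,1)
…
step 5: (341, 52)  from 5·(59,9) + (46,7)
step 6: (400, 61)  from 1·(341,52) + (59,9)
step 7: (1541, 235)  from 3·(400,61) + (341,52)
step 8: (1941, 296)  from 1·(1541,235) + (400,61)
step 9: (3482, 531)  from 1·(1941,296) + (1541,235)
fundamental: x₁=3482, y₁=531  (since 12124324 − 43·281961 = 1)
(x_2, y_2) = (3482·3482 + 43·531·531, 3482·531 + 531·3482) = (24248647, 3697884)
(x_3, y_3) = (3482·24248647 + 43·531·3697884, 3482·3697884 + 531·24248647) = (168867574226, 25752063645)
(x_4, y_4) = (3482·168867574226 + 43·531·25752063645, 3482·25752063645 + 531·168867574226) = (1175993762661217, 179337367525896)
(x_5, y_5) = (3482·1175993762661217 + 43·531·179337367525896, 3482·179337367525896 + 531·1175993762661217) = (8189620394305140962, 1248905401698276099)

3482 531
24248647 3697884
168867574226 25752063645
1175993762661217 179337367525896
8189620394305140962 1248905401698276099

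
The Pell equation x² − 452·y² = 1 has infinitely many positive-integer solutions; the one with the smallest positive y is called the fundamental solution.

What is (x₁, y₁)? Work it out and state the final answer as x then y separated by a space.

d=452: √d = [21; 3,1,5,3,10,3,5,1,3,42] (ℓ=10, even), read p_9/q_9
a_0=21:  p_0=21·1+0=21,  q_0=21·0+1=1
…
a_3=5:  p_3=5·85+64=489,  q_3=5·4+3=23
a_4=3:  p_4=3·489+85=1552,  q_4=3·23+4=73
…
a_8=1:  p_8=1·263904+49579=313483,  q_8=1·12413+2332=14745
a_9=3:  p_9=3·313483+263904=1204353,  q_9=3·14745+12413=56648
fundamental: x₁=1204353, y₁=56648  (since 1450466148609 − 452·3208995904 = 1)

1204353 56648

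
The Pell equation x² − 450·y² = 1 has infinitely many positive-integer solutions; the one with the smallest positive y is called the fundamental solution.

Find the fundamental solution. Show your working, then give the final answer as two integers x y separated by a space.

√450 → a₀=21, period (4,1,2,4,2,1,4,42); ℓ=8 even so k=7
step 0: (21, 1)  from 21·(1,0) + (0,1)
step 1: (85, 4)  from 4·(21,1) + (1,0)
step 2: (106, 5)  from 1·(85,4) + (21,1)
step 3: (297, 14)  from 2·(106,5) + (85,4)
step 4: (1294, 61)  from 4·(297,14) + (106,5)
…
step 6: (4179, 197)  from 1·(2885,136) + (1294,61)
step 7: (19601, 924)  from 4·(4179,197) + (2885,136)
(x₁, y₁) = (19601, 924);  19601² − 450·924² = 1 ✓

19601 924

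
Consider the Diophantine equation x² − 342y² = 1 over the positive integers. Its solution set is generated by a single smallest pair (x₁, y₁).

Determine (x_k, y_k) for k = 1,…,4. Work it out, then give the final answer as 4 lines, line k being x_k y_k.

37 2
2737 148
202501 10950
14982337 810152

√342 → a₀=18, period (2,36); ℓ=2 even so k=1
step 0: (18, 1)  from 18·(1,0) + (0,1)
step 1: (37, 2)  from 2·(18,1) + (1,0)
→ (37, 2).  Check: 37²=1369, 342·2²=1368, difference 1.
(x_2, y_2) = (37·37 + 342·2·2, 37·2 + 2·37) = (2737, 148)
(x_3, y_3) = (37·2737 + 342·2·148, 37·148 + 2·2737) = (202501, 10950)
(x_4, y_4) = (37·202501 + 342·2·10950, 37·10950 + 2·202501) = (14982337, 810152)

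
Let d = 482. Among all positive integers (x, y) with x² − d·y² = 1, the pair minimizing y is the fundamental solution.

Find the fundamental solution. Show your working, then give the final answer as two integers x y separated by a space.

483 22

√482 → a₀=21, period (1,20,1,42); ℓ=4 even so k=3
step 0: (21, 1)  from 21·(1,0) + (0,1)
step 1: (22, 1)  from 1·(21,1) + (1,0)
step 2: (461, 21)  from 20·(22,1) + (21,1)
step 3: (483, 22)  from 1·(461,21) + (22,1)
fundamental: x₁=483, y₁=22  (since 233289 − 482·484 = 1)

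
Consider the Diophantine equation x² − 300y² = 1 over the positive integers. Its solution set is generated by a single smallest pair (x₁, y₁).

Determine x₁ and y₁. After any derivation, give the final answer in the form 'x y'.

1351 78

√300 = [17; 3,8,3,34, …], period ℓ=4 (even) → k=3
k=0  a_k=17  p_k/q_k = 17/1
…
k=2  a_k=8  p_k/q_k = 433/25
k=3  a_k=3  p_k/q_k = 1351/78
→ (1351, 78).  Check: 1351²=1825201, 300·78²=1825200, difference 1.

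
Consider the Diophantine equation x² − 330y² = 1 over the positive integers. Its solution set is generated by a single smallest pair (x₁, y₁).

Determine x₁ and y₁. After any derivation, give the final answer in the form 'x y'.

√330 → a₀=18, period (6,36); ℓ=2 even so k=1
a_0=18:  p_0=18·1+0=18,  q_0=18·0+1=1
a_1=6:  p_1=6·18+1=109,  q_1=6·1+0=6
(x₁, y₁) = (109, 6);  109² − 330·6² = 1 ✓

109 6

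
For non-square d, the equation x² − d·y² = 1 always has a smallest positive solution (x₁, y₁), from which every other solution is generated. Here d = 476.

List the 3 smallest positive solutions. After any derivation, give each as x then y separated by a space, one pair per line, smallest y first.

28799 1320
1658764801 76029360
95541534979199 4379139075960

√476 → a₀=21, period (1,4,2,10,2,4,1,42); ℓ=8 even so k=7
i=0: a=21 ⇒ p=21, q=1
…
i=2: a=4 ⇒ p=109, q=5
i=3: a=2 ⇒ p=240, q=11
i=4: a=10 ⇒ p=2509, q=115
…
i=6: a=4 ⇒ p=23541, q=1079
i=7: a=1 ⇒ p=28799, q=1320
fundamental: x₁=28799, y₁=1320  (since 829382401 − 476·1742400 = 1)
k=2:  x_2 = 28799·28799+476·1320·1320 = 1658764801,  y_2 = 28799·1320+1320·28799 = 76029360
k=3:  x_3 = 28799·1658764801+476·1320·76029360 = 95541534979199,  y_3 = 28799·76029360+1320·1658764801 = 4379139075960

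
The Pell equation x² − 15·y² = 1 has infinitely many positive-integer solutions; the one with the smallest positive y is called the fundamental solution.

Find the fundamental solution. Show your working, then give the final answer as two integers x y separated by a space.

√15 = [3; 1,6, …], period ℓ=2 (even) → k=1
a_0=3:  p_0=3·1+0=3,  q_0=3·0+1=1
a_1=1:  p_1=1·3+1=4,  q_1=1·1+0=1
→ (4, 1).  Check: 4²=16, 15·1²=15, difference 1.

4 1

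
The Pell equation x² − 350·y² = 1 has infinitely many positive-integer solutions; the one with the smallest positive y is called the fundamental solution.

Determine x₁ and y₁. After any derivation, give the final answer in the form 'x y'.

449 24

d=350: √d = [18; 1,2,2,2,1,36] (ℓ=6, even), read p_5/q_5
step 0: (18, 1)  from 18·(1,0) + (0,1)
step 1: (19, 1)  from 1·(18,1) + (1,0)
step 2: (56, 3)  from 2·(19,1) + (18,1)
step 3: (131, 7)  from 2·(56,3) + (19,1)
step 4: (318, 17)  from 2·(131,7) + (56,3)
step 5: (449, 24)  from 1·(318,17) + (131,7)
(x₁, y₁) = (449, 24);  449² − 350·24² = 1 ✓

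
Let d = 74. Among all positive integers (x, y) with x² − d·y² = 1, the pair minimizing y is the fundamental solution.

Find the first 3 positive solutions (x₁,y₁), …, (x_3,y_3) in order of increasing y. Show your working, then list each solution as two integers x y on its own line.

3699 430
27365201 3181140
202447753299 23534073290

d=74: √d = [8; 1,1,1,1,16] (ℓ=5, odd), read p_9/q_9
step 0: (8, 1)  from 8·(1,0) + (0,1)
…
step 2: (17, 2)  from 1·(9,1) + (8,1)
…
step 4: (43, 5)  from 1·(26,3) + (17,2)
step 5: (714, 83)  from 16·(43,5) + (26,3)
…
step 7: (1471, 171)  from 1·(757,88) + (714,83)
step 8: (2228, 259)  from 1·(1471,171) + (757,88)
step 9: (3699, 430)  from 1·(2228,259) + (1471,171)
fundamental: x₁=3699, y₁=430  (since 13682601 − 74·184900 = 1)
n=2: (3699,430)∘(3699,430) = (3699·3699+74·430·430, 3699·430+430·3699) = (27365201,3181140)
n=3: (27365201,3181140)∘(3699,430) = (3699·27365201+74·430·3181140, 3699·3181140+430·27365201) = (202447753299,23534073290)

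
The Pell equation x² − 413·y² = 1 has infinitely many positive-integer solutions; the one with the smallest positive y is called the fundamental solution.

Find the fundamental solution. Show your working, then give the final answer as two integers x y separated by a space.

√413 = [20; 3,9,1,4,1,9,3,40, …], period ℓ=8 (even) → k=7
k=0  a_k=20  p_k/q_k = 20/1
…
k=2  a_k=9  p_k/q_k = 569/28
k=3  a_k=1  p_k/q_k = 630/31
k=4  a_k=4  p_k/q_k = 3089/152
k=5  a_k=1  p_k/q_k = 3719/183
k=6  a_k=9  p_k/q_k = 36560/1799
k=7  a_k=3  p_k/q_k = 113399/5580
→ (113399, 5580).  Check: 113399²=12859333201, 413·5580²=12859333200, difference 1.

113399 5580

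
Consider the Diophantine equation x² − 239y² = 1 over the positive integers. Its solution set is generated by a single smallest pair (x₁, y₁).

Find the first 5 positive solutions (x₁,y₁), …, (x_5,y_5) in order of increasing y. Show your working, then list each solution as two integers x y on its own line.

d=239: √d = [15; 2,5,1,2,4,15,4,2,1,5,2,30] (ℓ=12, even), read p_11/q_11
k=0  a_k=15  p_k/q_k = 15/1
k=1  a_k=2  p_k/q_k = 31/2
k=2  a_k=5  p_k/q_k = 170/11
k=3  a_k=1  p_k/q_k = 201/13
…
k=5  a_k=4  p_k/q_k = 2489/161
k=6  a_k=15  p_k/q_k = 37907/2452
k=7  a_k=4  p_k/q_k = 154117/9969
k=8  a_k=2  p_k/q_k = 346141/22390
…
k=10  a_k=5  p_k/q_k = 2847431/184185
k=11  a_k=2  p_k/q_k = 6195120/400729
→ (6195120, 400729).  Check: 6195120²=38379511814400, 239·400729²=38379511814399, difference 1.
(6195120+400729√239)^2 = 76759023628799 + 4965128484960√239
(6195120+400729√239)^3 = 951062724926484326640 + 61519133559490389671√239
(6195120+400729√239)^4 = 11783895416893046404284364801 + 762236829394135240588726080√239
(6195120+400729√239)^5 = 146005292350203948217495381647615600 + 9444297253032328704218497935069529√239

6195120 400729
76759023628799 4965128484960
951062724926484326640 61519133559490389671
11783895416893046404284364801 762236829394135240588726080
146005292350203948217495381647615600 9444297253032328704218497935069529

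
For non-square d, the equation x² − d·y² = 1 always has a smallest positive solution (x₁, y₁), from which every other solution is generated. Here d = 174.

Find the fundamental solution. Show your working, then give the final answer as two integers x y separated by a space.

√174 = [13; 5,4,5,26, …], period ℓ=4 (even) → k=3
i=0: a=13 ⇒ p=13, q=1
i=1: a=5 ⇒ p=66, q=5
i=2: a=4 ⇒ p=277, q=21
i=3: a=5 ⇒ p=1451, q=110
fundamental: x₁=1451, y₁=110  (since 2105401 − 174·12100 = 1)

1451 110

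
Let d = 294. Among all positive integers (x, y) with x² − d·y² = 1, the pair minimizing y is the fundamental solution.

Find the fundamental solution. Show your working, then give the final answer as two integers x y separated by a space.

4801 280

d=294: √d = [17; 6,1,4,1,6,34] (ℓ=6, even), read p_5/q_5
i=0: a=17 ⇒ p=17, q=1
i=1: a=6 ⇒ p=103, q=6
i=2: a=1 ⇒ p=120, q=7
…
i=4: a=1 ⇒ p=703, q=41
i=5: a=6 ⇒ p=4801, q=280
fundamental: x₁=4801, y₁=280  (since 23049601 − 294·78400 = 1)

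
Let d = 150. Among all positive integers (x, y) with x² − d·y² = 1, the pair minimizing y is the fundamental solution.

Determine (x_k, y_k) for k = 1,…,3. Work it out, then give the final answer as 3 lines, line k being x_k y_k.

[12; 4,24] for √150; ℓ=2 ⇒ convergent index 1
step 0: (12, 1)  from 12·(1,0) + (0,1)
step 1: (49, 4)  from 4·(12,1) + (1,0)
→ (49, 4).  Check: 49²=2401, 150·4²=2400, difference 1.
k=2:  x_2 = 49·49+150·4·4 = 4801,  y_2 = 49·4+4·49 = 392
k=3:  x_3 = 49·4801+150·4·392 = 470449,  y_3 = 49·392+4·4801 = 38412

49 4
4801 392
470449 38412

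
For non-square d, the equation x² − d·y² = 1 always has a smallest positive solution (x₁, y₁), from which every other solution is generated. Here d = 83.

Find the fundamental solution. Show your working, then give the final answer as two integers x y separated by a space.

d=83: √d = [9; 9,18] (ℓ=2, even), read p_1/q_1
i=0: a=9 ⇒ p=9, q=1
i=1: a=9 ⇒ p=82, q=9
fundamental: x₁=82, y₁=9  (since 6724 − 83·81 = 1)

82 9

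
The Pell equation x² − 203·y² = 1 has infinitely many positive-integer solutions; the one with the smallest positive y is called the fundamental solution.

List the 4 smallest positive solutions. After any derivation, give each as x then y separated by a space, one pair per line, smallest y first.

57 4
6497 456
740601 51980
84422017 5925264

√203 = [14; 4,28, …], period ℓ=2 (even) → k=1
a_0=14:  p_0=14·1+0=14,  q_0=14·0+1=1
a_1=4:  p_1=4·14+1=57,  q_1=4·1+0=4
fundamental: x₁=57, y₁=4  (since 3249 − 203·16 = 1)
(x_2, y_2) = (57·57 + 203·4·4, 57·4 + 4·57) = (6497, 456)
(x_3, y_3) = (57·6497 + 203·4·456, 57·456 + 4·6497) = (740601, 51980)
(x_4, y_4) = (57·740601 + 203·4·51980, 57·51980 + 4·740601) = (84422017, 5925264)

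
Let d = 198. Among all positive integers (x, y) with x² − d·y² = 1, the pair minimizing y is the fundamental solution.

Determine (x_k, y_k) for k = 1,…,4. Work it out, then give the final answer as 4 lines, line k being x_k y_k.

197 14
77617 5516
30580901 2173290
12048797377 856270744

√198 = [14; 14,28, …], period ℓ=2 (even) → k=1
a_0=14:  p_0=14·1+0=14,  q_0=14·0+1=1
a_1=14:  p_1=14·14+1=197,  q_1=14·1+0=14
(x₁, y₁) = (197, 14);  197² − 198·14² = 1 ✓
n=2: (197,14)∘(197,14) = (197·197+198·14·14, 197·14+14·197) = (77617,5516)
n=3: (77617,5516)∘(197,14) = (197·77617+198·14·5516, 197·5516+14·77617) = (30580901,2173290)
n=4: (30580901,2173290)∘(197,14) = (197·30580901+198·14·2173290, 197·2173290+14·30580901) = (12048797377,856270744)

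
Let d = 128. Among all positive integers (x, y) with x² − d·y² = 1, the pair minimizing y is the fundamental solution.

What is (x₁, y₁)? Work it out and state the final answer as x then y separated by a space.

√128 = [11; 3,5,3,22, …], period ℓ=4 (even) → k=3
a_0=11:  p_0=11·1+0=11,  q_0=11·0+1=1
a_1=3:  p_1=3·11+1=34,  q_1=3·1+0=3
a_2=5:  p_2=5·34+11=181,  q_2=5·3+1=16
a_3=3:  p_3=3·181+34=577,  q_3=3·16+3=51
fundamental: x₁=577, y₁=51  (since 332929 − 128·2601 = 1)

577 51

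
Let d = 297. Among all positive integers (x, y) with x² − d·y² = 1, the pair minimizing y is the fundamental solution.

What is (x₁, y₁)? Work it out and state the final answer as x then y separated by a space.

d=297: √d = [17; 4,3,1,1,2,1,1,3,4,34] (ℓ=10, even), read p_9/q_9
step 0: (17, 1)  from 17·(1,0) + (0,1)
step 1: (69, 4)  from 4·(17,1) + (1,0)
step 2: (224, 13)  from 3·(69,4) + (17,1)
step 3: (293, 17)  from 1·(224,13) + (69,4)
step 4: (517, 30)  from 1·(293,17) + (224,13)
…
step 6: (1844, 107)  from 1·(1327,77) + (517,30)
…
step 8: (11357, 659)  from 3·(3171,184) + (1844,107)
step 9: (48599, 2820)  from 4·(11357,659) + (3171,184)
(x₁, y₁) = (48599, 2820);  48599² − 297·2820² = 1 ✓

48599 2820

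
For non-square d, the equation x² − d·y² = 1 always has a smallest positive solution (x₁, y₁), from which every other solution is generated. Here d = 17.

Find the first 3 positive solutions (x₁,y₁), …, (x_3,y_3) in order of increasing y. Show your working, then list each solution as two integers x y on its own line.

[4; 8] for √17; ℓ=1 ⇒ convergent index 1
k=0  a_k=4  p_k/q_k = 4/1
k=1  a_k=8  p_k/q_k = 33/8
fundamental: x₁=33, y₁=8  (since 1089 − 17·64 = 1)
k=2:  x_2 = 33·33+17·8·8 = 2177,  y_2 = 33·8+8·33 = 528
k=3:  x_3 = 33·2177+17·8·528 = 143649,  y_3 = 33·528+8·2177 = 34840

33 8
2177 528
143649 34840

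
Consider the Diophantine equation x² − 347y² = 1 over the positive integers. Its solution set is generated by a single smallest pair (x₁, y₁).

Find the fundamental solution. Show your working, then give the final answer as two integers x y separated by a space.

641602 34443

√347 → a₀=18, period (1,1,1,2,4,…,1,1,36); ℓ=14 even so k=13
i=0: a=18 ⇒ p=18, q=1
…
i=2: a=1 ⇒ p=37, q=2
i=3: a=1 ⇒ p=56, q=3
i=4: a=2 ⇒ p=149, q=8
…
i=6: a=1 ⇒ p=801, q=43
i=7: a=17 ⇒ p=14269, q=766
…
i=9: a=4 ⇒ p=74549, q=4002
i=10: a=2 ⇒ p=164168, q=8813
…
i=12: a=1 ⇒ p=402885, q=21628
i=13: a=1 ⇒ p=641602, q=34443
(x₁, y₁) = (641602, 34443);  641602² − 347·34443² = 1 ✓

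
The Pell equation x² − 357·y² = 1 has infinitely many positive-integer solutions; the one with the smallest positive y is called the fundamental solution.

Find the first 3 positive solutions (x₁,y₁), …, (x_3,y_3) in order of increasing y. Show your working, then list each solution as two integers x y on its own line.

3401 180
23133601 1224360
157354750601 8328096540

√357 → a₀=18, period (1,8,2,8,1,36); ℓ=6 even so k=5
i=0: a=18 ⇒ p=18, q=1
i=1: a=1 ⇒ p=19, q=1
…
i=3: a=2 ⇒ p=359, q=19
i=4: a=8 ⇒ p=3042, q=161
i=5: a=1 ⇒ p=3401, q=180
→ (3401, 180).  Check: 3401²=11566801, 357·180²=11566800, difference 1.
(3401+180√357)^2 = 23133601 + 1224360√357
(3401+180√357)^3 = 157354750601 + 8328096540√357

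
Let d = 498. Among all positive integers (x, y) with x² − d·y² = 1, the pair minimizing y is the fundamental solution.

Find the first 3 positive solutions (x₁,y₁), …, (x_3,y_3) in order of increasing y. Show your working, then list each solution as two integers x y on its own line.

√498 = [22; 3,6,22,6,3,44, …], period ℓ=6 (even) → k=5
i=0: a=22 ⇒ p=22, q=1
…
i=3: a=22 ⇒ p=9395, q=421
i=4: a=6 ⇒ p=56794, q=2545
i=5: a=3 ⇒ p=179777, q=8056
fundamental: x₁=179777, y₁=8056  (since 32319769729 − 498·64899136 = 1)
(x_2, y_2) = (179777·179777 + 498·8056·8056, 179777·8056 + 8056·179777) = (64639539457, 2896567024)
(x_3, y_3) = (179777·64639539457 + 498·8056·2896567024, 179777·2896567024 + 8056·64639539457) = (23241404969742401, 1041472259739240)

179777 8056
64639539457 2896567024
23241404969742401 1041472259739240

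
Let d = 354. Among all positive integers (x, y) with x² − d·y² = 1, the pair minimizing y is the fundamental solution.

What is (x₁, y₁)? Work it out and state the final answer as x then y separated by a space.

258065 13716

√354 = [18; 1,4,2,2,18,2,2,4,1,36, …], period ℓ=10 (even) → k=9
i=0: a=18 ⇒ p=18, q=1
i=1: a=1 ⇒ p=19, q=1
…
i=3: a=2 ⇒ p=207, q=11
…
i=5: a=18 ⇒ p=9351, q=497
…
i=7: a=2 ⇒ p=47771, q=2539
i=8: a=4 ⇒ p=210294, q=11177
i=9: a=1 ⇒ p=258065, q=13716
(x₁, y₁) = (258065, 13716);  258065² − 354·13716² = 1 ✓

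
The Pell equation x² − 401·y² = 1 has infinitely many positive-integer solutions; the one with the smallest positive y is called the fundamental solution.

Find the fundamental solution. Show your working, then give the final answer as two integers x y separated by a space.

801 40

√401 = [20; 40, …], period ℓ=1 (odd) → k=1
k=0  a_k=20  p_k/q_k = 20/1
k=1  a_k=40  p_k/q_k = 801/40
→ (801, 40).  Check: 801²=641601, 401·40²=641600, difference 1.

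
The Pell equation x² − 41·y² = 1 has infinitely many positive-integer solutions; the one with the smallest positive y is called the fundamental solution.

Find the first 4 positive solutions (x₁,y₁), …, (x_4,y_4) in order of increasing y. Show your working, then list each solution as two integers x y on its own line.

2049 320
8396801 1311360
34410088449 5373952960
141012534067201 22022457918720

√41 = [6; 2,2,12, …], period ℓ=3 (odd) → k=5
step 0: (6, 1)  from 6·(1,0) + (0,1)
…
step 3: (397, 62)  from 12·(32,5) + (13,2)
step 4: (826, 129)  from 2·(397,62) + (32,5)
step 5: (2049, 320)  from 2·(826,129) + (397,62)
(x₁, y₁) = (2049, 320);  2049² − 41·320² = 1 ✓
(2049+320√41)^2 = 8396801 + 1311360√41
(2049+320√41)^3 = 34410088449 + 5373952960√41
(2049+320√41)^4 = 141012534067201 + 22022457918720√41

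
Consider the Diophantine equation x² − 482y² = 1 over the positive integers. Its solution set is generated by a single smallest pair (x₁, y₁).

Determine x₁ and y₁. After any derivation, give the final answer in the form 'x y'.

√482 → a₀=21, period (1,20,1,42); ℓ=4 even so k=3
i=0: a=21 ⇒ p=21, q=1
…
i=2: a=20 ⇒ p=461, q=21
i=3: a=1 ⇒ p=483, q=22
(x₁, y₁) = (483, 22);  483² − 482·22² = 1 ✓

483 22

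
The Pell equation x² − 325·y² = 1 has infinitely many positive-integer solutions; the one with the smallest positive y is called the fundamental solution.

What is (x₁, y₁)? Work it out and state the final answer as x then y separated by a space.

649 36

√325 = [18; 36, …], period ℓ=1 (odd) → k=1
k=0  a_k=18  p_k/q_k = 18/1
k=1  a_k=36  p_k/q_k = 649/36
fundamental: x₁=649, y₁=36  (since 421201 − 325·1296 = 1)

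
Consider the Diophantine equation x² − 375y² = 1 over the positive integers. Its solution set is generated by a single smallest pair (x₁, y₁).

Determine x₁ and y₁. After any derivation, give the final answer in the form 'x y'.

15124 781

[19; 2,1,2,1,5,1,2,1,2,38] for √375; ℓ=10 ⇒ convergent index 9
k=0  a_k=19  p_k/q_k = 19/1
…
k=2  a_k=1  p_k/q_k = 58/3
k=3  a_k=2  p_k/q_k = 155/8
k=4  a_k=1  p_k/q_k = 213/11
…
k=6  a_k=1  p_k/q_k = 1433/74
…
k=8  a_k=1  p_k/q_k = 5519/285
k=9  a_k=2  p_k/q_k = 15124/781
→ (15124, 781).  Check: 15124²=228735376, 375·781²=228735375, difference 1.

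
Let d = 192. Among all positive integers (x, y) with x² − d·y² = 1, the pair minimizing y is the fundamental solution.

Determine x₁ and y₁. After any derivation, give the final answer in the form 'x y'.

√192 → a₀=13, period (1,5,1,26); ℓ=4 even so k=3
a_0=13:  p_0=13·1+0=13,  q_0=13·0+1=1
a_1=1:  p_1=1·13+1=14,  q_1=1·1+0=1
a_2=5:  p_2=5·14+13=83,  q_2=5·1+1=6
a_3=1:  p_3=1·83+14=97,  q_3=1·6+1=7
(x₁, y₁) = (97, 7);  97² − 192·7² = 1 ✓

97 7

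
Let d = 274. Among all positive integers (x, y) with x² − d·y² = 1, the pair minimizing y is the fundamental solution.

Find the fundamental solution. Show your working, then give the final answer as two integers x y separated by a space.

3959299 239190

d=274: √d = [16; 1,1,4,4,1,1,32] (ℓ=7, odd), read p_13/q_13
step 0: (16, 1)  from 16·(1,0) + (0,1)
…
step 8: (47209, 2852)  from 1·(45802,2767) + (1407,85)
step 9: (93011, 5619)  from 1·(47209,2852) + (45802,2767)
step 10: (419253, 25328)  from 4·(93011,5619) + (47209,2852)
step 11: (1770023, 106931)  from 4·(419253,25328) + (93011,5619)
step 12: (2189276, 132259)  from 1·(1770023,106931) + (419253,25328)
step 13: (3959299, 239190)  from 1·(2189276,132259) + (1770023,106931)
→ (3959299, 239190).  Check: 3959299²=15676048571401, 274·239190²=15676048571400, difference 1.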